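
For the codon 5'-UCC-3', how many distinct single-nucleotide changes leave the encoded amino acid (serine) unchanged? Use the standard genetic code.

Position 1: none → 0 synonymous.
Position 2: none → 0 synonymous.
Position 3: UCU, UCA, UCG → 3 synonymous.
Total: 0 + 0 + 3 = 3.

3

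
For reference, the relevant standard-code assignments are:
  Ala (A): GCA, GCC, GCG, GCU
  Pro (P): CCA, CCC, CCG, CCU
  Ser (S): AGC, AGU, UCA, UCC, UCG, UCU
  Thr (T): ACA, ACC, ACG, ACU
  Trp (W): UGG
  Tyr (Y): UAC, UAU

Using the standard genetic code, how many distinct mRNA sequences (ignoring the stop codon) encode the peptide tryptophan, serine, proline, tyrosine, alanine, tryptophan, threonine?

Trp: 1 codon.
Ser: 6 codons.
Pro: 4 codons.
Tyr: 2 codons.
Ala: 4 codons.
Trp: 1 codon.
Thr: 4 codons.
1 × 6 × 4 × 2 × 4 × 1 × 4 = 768.

768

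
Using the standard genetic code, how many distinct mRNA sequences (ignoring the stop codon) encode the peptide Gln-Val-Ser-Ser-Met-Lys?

Gln: 2 codons.
Val: 4 codons.
Ser: 6 codons.
Ser: 6 codons.
Met: 1 codon.
Lys: 2 codons.
2 × 4 × 6 × 6 × 1 × 2 = 576.

576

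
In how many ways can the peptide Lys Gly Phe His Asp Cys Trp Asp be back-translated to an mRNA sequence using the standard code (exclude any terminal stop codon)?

256

Lys: 2 codons.
Gly: 4 codons.
Phe: 2 codons.
His: 2 codons.
Asp: 2 codons.
Cys: 2 codons.
Trp: 1 codon.
Asp: 2 codons.
2 × 4 × 2 × 2 × 2 × 2 × 1 × 2 = 256.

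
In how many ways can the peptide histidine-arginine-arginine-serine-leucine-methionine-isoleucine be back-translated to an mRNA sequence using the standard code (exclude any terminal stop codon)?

His: 2 codons.
Arg: 6 codons.
Arg: 6 codons.
Ser: 6 codons.
Leu: 6 codons.
Met: 1 codon.
Ile: 3 codons.
2 × 6 × 6 × 6 × 6 × 1 × 3 = 7776.

7776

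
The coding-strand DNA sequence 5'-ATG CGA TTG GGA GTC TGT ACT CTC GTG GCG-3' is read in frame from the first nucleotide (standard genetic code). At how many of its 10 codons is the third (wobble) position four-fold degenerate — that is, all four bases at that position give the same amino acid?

Codon 1 ATG (Met): third position 1-fold.
Codon 2 CGA (Arg): third position 4-fold.
Codon 3 TTG (Leu): third position 2-fold.
Codon 4 GGA (Gly): third position 4-fold.
Codon 5 GTC (Val): third position 4-fold.
Codon 6 TGT (Cys): third position 2-fold.
Codon 7 ACT (Thr): third position 4-fold.
Codon 8 CTC (Leu): third position 4-fold.
Codon 9 GTG (Val): third position 4-fold.
Codon 10 GCG (Ala): third position 4-fold.
Four-fold degenerate third positions: 7.

7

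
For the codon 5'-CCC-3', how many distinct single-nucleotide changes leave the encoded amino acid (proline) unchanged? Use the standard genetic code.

3

Position 1: none → 0 synonymous.
Position 2: none → 0 synonymous.
Position 3: CCT, CCA, CCG → 3 synonymous.
Total: 0 + 0 + 3 = 3.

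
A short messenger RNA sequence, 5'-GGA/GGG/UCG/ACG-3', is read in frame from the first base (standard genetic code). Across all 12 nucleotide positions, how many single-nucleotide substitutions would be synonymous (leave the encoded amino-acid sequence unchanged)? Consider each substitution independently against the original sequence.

12

Codon 1 (GGA, Gly): 3 synonymous substitutions.
Codon 2 (GGG, Gly): 3 synonymous substitutions.
Codon 3 (UCG, Ser): 3 synonymous substitutions.
Codon 4 (ACG, Thr): 3 synonymous substitutions.
Total: 3 + 3 + 3 + 3 = 12.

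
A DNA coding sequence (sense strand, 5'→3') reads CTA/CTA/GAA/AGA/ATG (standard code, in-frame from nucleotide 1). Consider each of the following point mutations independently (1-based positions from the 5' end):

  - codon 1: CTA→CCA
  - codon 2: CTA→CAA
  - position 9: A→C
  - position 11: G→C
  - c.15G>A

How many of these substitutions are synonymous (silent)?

0

Codon 1: CTA (Leu) → CCA (Pro) — missense.
Codon 2: CTA (Leu) → CAA (Gln) — missense.
Codon 3: GAA (Glu) → GAC (Asp) — missense.
Codon 4: AGA (Arg) → ACA (Thr) — missense.
Codon 5: ATG (Met) → ATA (Ile) — missense.
Synonymous: 0 of 5.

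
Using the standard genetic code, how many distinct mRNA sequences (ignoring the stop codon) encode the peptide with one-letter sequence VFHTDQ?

256

Val: 4 codons.
Phe: 2 codons.
His: 2 codons.
Thr: 4 codons.
Asp: 2 codons.
Gln: 2 codons.
4 × 2 × 2 × 4 × 2 × 2 = 256.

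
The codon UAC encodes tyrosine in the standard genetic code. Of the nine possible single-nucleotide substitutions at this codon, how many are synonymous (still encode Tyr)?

Position 1: none → 0 synonymous.
Position 2: none → 0 synonymous.
Position 3: UAU → 1 synonymous.
Total: 0 + 0 + 1 = 1.

1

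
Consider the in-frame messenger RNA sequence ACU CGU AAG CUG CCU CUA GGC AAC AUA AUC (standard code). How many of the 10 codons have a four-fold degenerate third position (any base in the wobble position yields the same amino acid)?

6

Codon 1 ACU (Thr): third position 4-fold.
Codon 2 CGU (Arg): third position 4-fold.
Codon 3 AAG (Lys): third position 2-fold.
Codon 4 CUG (Leu): third position 4-fold.
Codon 5 CCU (Pro): third position 4-fold.
Codon 6 CUA (Leu): third position 4-fold.
Codon 7 GGC (Gly): third position 4-fold.
Codon 8 AAC (Asn): third position 2-fold.
Codon 9 AUA (Ile): third position 3-fold.
Codon 10 AUC (Ile): third position 3-fold.
Four-fold degenerate third positions: 6.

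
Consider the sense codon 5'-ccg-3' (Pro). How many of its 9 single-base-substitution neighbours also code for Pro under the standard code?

3

Position 1: none → 0 synonymous.
Position 2: none → 0 synonymous.
Position 3: CCT, CCC, CCA → 3 synonymous.
Total: 0 + 0 + 3 = 3.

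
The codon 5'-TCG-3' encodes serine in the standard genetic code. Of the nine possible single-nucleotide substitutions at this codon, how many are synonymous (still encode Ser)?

3

Position 1: none → 0 synonymous.
Position 2: none → 0 synonymous.
Position 3: TCT, TCC, TCA → 3 synonymous.
Total: 0 + 0 + 3 = 3.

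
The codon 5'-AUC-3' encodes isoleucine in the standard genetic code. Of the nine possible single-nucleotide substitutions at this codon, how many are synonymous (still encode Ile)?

2

Position 1: none → 0 synonymous.
Position 2: none → 0 synonymous.
Position 3: AUU, AUA → 2 synonymous.
Total: 0 + 0 + 2 = 2.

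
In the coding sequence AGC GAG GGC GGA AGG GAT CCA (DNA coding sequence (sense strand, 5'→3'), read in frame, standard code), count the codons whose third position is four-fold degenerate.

3

Codon 1 AGC (Ser): third position 2-fold.
Codon 2 GAG (Glu): third position 2-fold.
Codon 3 GGC (Gly): third position 4-fold.
Codon 4 GGA (Gly): third position 4-fold.
Codon 5 AGG (Arg): third position 2-fold.
Codon 6 GAT (Asp): third position 2-fold.
Codon 7 CCA (Pro): third position 4-fold.
Four-fold degenerate third positions: 3.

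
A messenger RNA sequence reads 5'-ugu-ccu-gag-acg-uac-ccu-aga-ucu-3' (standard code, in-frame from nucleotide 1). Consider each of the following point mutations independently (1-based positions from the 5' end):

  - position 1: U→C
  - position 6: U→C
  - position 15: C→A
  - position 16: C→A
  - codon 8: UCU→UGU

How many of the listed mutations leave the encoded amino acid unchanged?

Codon 1: UGU (Cys) → CGU (Arg) — missense.
Codon 2: CCU (Pro) → CCC (Pro) — synonymous.
Codon 5: UAC (Tyr) → UAA (Stop) — nonsense.
Codon 6: CCU (Pro) → ACU (Thr) — missense.
Codon 8: UCU (Ser) → UGU (Cys) — missense.
Synonymous: 1 of 5.

1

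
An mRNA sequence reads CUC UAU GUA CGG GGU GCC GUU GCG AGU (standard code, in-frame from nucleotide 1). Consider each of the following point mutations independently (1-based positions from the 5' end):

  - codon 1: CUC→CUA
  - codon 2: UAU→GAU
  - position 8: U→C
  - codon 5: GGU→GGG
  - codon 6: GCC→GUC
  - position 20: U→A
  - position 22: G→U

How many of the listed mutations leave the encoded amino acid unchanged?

2

Codon 1: CUC (Leu) → CUA (Leu) — synonymous.
Codon 2: UAU (Tyr) → GAU (Asp) — missense.
Codon 3: GUA (Val) → GCA (Ala) — missense.
Codon 5: GGU (Gly) → GGG (Gly) — synonymous.
Codon 6: GCC (Ala) → GUC (Val) — missense.
Codon 7: GUU (Val) → GAU (Asp) — missense.
Codon 8: GCG (Ala) → UCG (Ser) — missense.
Synonymous: 2 of 7.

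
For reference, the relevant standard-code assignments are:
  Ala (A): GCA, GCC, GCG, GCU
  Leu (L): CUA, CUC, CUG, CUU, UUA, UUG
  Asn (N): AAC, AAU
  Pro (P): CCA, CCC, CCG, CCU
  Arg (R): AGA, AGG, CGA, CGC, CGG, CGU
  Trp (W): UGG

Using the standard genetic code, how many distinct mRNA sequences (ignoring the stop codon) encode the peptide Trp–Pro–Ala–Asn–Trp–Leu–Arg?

1152

Trp: 1 codon.
Pro: 4 codons.
Ala: 4 codons.
Asn: 2 codons.
Trp: 1 codon.
Leu: 6 codons.
Arg: 6 codons.
1 × 4 × 4 × 2 × 1 × 6 × 6 = 1152.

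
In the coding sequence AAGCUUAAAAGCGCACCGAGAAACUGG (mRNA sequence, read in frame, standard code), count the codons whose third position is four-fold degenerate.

3

Codon 1 AAG (Lys): third position 2-fold.
Codon 2 CUU (Leu): third position 4-fold.
Codon 3 AAA (Lys): third position 2-fold.
Codon 4 AGC (Ser): third position 2-fold.
Codon 5 GCA (Ala): third position 4-fold.
Codon 6 CCG (Pro): third position 4-fold.
Codon 7 AGA (Arg): third position 2-fold.
Codon 8 AAC (Asn): third position 2-fold.
Codon 9 UGG (Trp): third position 1-fold.
Four-fold degenerate third positions: 3.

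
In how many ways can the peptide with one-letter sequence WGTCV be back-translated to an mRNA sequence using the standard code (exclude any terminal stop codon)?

128

Trp: 1 codon.
Gly: 4 codons.
Thr: 4 codons.
Cys: 2 codons.
Val: 4 codons.
1 × 4 × 4 × 2 × 4 = 128.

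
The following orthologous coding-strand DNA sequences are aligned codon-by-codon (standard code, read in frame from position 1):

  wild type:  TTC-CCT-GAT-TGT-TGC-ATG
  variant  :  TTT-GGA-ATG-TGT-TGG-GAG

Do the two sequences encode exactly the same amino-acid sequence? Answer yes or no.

no

Codon 1: TTC Phe / TTT Phe — synonymous.
Codon 2: CCT Pro / GGA Gly — nonsynonymous.
Codon 3: GAT Asp / ATG Met — nonsynonymous.
Codon 4: TGT Cys / TGT Cys — identical.
Codon 5: TGC Cys / TGG Trp — nonsynonymous.
Codon 6: ATG Met / GAG Glu — nonsynonymous.
Nonsynonymous differences: 4 → different protein.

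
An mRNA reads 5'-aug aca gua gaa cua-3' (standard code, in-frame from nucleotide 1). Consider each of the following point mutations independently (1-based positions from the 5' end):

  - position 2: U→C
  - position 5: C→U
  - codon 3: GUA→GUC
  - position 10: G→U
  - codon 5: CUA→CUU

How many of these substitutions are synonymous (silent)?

Codon 1: AUG (Met) → ACG (Thr) — missense.
Codon 2: ACA (Thr) → AUA (Ile) — missense.
Codon 3: GUA (Val) → GUC (Val) — synonymous.
Codon 4: GAA (Glu) → UAA (Stop) — nonsense.
Codon 5: CUA (Leu) → CUU (Leu) — synonymous.
Synonymous: 2 of 5.

2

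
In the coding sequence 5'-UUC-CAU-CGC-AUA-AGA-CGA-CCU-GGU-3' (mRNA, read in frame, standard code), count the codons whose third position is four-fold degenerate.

4

Codon 1 UUC (Phe): third position 2-fold.
Codon 2 CAU (His): third position 2-fold.
Codon 3 CGC (Arg): third position 4-fold.
Codon 4 AUA (Ile): third position 3-fold.
Codon 5 AGA (Arg): third position 2-fold.
Codon 6 CGA (Arg): third position 4-fold.
Codon 7 CCU (Pro): third position 4-fold.
Codon 8 GGU (Gly): third position 4-fold.
Four-fold degenerate third positions: 4.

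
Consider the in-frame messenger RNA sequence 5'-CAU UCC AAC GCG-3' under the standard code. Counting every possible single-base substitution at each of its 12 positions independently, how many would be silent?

Codon 1 (CAU, His): 1 synonymous substitution.
Codon 2 (UCC, Ser): 3 synonymous substitutions.
Codon 3 (AAC, Asn): 1 synonymous substitution.
Codon 4 (GCG, Ala): 3 synonymous substitutions.
Total: 1 + 3 + 1 + 3 = 8.

8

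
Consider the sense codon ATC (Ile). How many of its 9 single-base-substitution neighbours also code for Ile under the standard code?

Position 1: none → 0 synonymous.
Position 2: none → 0 synonymous.
Position 3: ATT, ATA → 2 synonymous.
Total: 0 + 0 + 2 = 2.

2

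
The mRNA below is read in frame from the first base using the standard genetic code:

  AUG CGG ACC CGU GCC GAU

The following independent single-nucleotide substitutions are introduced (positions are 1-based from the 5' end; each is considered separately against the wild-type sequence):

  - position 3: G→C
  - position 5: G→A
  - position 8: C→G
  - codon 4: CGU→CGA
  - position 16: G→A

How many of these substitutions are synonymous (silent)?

Codon 1: AUG (Met) → AUC (Ile) — missense.
Codon 2: CGG (Arg) → CAG (Gln) — missense.
Codon 3: ACC (Thr) → AGC (Ser) — missense.
Codon 4: CGU (Arg) → CGA (Arg) — synonymous.
Codon 6: GAU (Asp) → AAU (Asn) — missense.
Synonymous: 1 of 5.

1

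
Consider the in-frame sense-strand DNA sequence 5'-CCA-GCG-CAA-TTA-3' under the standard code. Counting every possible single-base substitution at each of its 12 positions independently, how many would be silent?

Codon 1 (CCA, Pro): 3 synonymous substitutions.
Codon 2 (GCG, Ala): 3 synonymous substitutions.
Codon 3 (CAA, Gln): 1 synonymous substitution.
Codon 4 (TTA, Leu): 2 synonymous substitutions.
Total: 3 + 3 + 1 + 2 = 9.

9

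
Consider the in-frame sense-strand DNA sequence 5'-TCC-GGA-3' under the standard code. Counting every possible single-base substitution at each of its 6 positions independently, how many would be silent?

Codon 1 (TCC, Ser): 3 synonymous substitutions.
Codon 2 (GGA, Gly): 3 synonymous substitutions.
Total: 3 + 3 = 6.

6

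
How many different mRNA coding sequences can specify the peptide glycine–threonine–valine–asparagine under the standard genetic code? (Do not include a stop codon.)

128

Gly: 4 codons.
Thr: 4 codons.
Val: 4 codons.
Asn: 2 codons.
4 × 4 × 4 × 2 = 128.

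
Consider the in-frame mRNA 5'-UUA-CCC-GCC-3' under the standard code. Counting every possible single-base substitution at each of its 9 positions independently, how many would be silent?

8

Codon 1 (UUA, Leu): 2 synonymous substitutions.
Codon 2 (CCC, Pro): 3 synonymous substitutions.
Codon 3 (GCC, Ala): 3 synonymous substitutions.
Total: 2 + 3 + 3 = 8.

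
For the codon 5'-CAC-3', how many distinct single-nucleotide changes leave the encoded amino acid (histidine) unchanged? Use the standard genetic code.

Position 1: none → 0 synonymous.
Position 2: none → 0 synonymous.
Position 3: CAT → 1 synonymous.
Total: 0 + 0 + 1 = 1.

1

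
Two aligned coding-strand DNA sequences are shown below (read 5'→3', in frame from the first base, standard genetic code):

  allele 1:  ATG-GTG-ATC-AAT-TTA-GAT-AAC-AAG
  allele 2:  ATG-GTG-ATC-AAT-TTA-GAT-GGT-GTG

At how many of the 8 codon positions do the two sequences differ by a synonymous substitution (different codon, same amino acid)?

0

Codon 1: ATG Met / ATG Met — identical.
Codon 2: GTG Val / GTG Val — identical.
Codon 3: ATC Ile / ATC Ile — identical.
Codon 4: AAT Asn / AAT Asn — identical.
Codon 5: TTA Leu / TTA Leu — identical.
Codon 6: GAT Asp / GAT Asp — identical.
Codon 7: AAC Asn / GGT Gly — nonsynonymous.
Codon 8: AAG Lys / GTG Val — nonsynonymous.
Synonymous differences: 0.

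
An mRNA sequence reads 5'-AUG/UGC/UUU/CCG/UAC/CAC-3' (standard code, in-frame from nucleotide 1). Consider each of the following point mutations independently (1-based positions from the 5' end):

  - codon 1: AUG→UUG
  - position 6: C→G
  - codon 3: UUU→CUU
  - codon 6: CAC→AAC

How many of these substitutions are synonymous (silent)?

Codon 1: AUG (Met) → UUG (Leu) — missense.
Codon 2: UGC (Cys) → UGG (Trp) — missense.
Codon 3: UUU (Phe) → CUU (Leu) — missense.
Codon 6: CAC (His) → AAC (Asn) — missense.
Synonymous: 0 of 4.

0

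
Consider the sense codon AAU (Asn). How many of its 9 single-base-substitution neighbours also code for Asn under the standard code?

1

Position 1: none → 0 synonymous.
Position 2: none → 0 synonymous.
Position 3: AAC → 1 synonymous.
Total: 0 + 0 + 1 = 1.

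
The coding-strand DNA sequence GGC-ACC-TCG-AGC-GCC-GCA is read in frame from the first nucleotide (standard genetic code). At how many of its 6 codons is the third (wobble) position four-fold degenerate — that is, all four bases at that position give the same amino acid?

Codon 1 GGC (Gly): third position 4-fold.
Codon 2 ACC (Thr): third position 4-fold.
Codon 3 TCG (Ser): third position 4-fold.
Codon 4 AGC (Ser): third position 2-fold.
Codon 5 GCC (Ala): third position 4-fold.
Codon 6 GCA (Ala): third position 4-fold.
Four-fold degenerate third positions: 5.

5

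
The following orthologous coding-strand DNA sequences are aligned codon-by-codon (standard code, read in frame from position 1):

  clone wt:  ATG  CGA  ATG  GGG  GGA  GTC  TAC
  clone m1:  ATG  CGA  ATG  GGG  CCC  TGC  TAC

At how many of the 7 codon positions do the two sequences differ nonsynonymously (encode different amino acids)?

2

Codon 1: ATG Met / ATG Met — identical.
Codon 2: CGA Arg / CGA Arg — identical.
Codon 3: ATG Met / ATG Met — identical.
Codon 4: GGG Gly / GGG Gly — identical.
Codon 5: GGA Gly / CCC Pro — nonsynonymous.
Codon 6: GTC Val / TGC Cys — nonsynonymous.
Codon 7: TAC Tyr / TAC Tyr — identical.
Nonsynonymous differences: 2.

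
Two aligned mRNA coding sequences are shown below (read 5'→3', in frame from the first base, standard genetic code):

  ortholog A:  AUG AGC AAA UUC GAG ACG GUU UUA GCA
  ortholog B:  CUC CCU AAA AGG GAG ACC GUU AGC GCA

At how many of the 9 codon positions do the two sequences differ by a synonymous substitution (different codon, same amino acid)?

Codon 1: AUG Met / CUC Leu — nonsynonymous.
Codon 2: AGC Ser / CCU Pro — nonsynonymous.
Codon 3: AAA Lys / AAA Lys — identical.
Codon 4: UUC Phe / AGG Arg — nonsynonymous.
Codon 5: GAG Glu / GAG Glu — identical.
Codon 6: ACG Thr / ACC Thr — synonymous.
Codon 7: GUU Val / GUU Val — identical.
Codon 8: UUA Leu / AGC Ser — nonsynonymous.
Codon 9: GCA Ala / GCA Ala — identical.
Synonymous differences: 1.

1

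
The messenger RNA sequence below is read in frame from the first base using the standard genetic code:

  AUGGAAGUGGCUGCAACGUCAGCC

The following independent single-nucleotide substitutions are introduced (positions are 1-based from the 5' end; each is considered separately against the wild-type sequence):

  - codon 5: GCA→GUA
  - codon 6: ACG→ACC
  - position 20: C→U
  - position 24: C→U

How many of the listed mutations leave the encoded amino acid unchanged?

Codon 5: GCA (Ala) → GUA (Val) — missense.
Codon 6: ACG (Thr) → ACC (Thr) — synonymous.
Codon 7: UCA (Ser) → UUA (Leu) — missense.
Codon 8: GCC (Ala) → GCU (Ala) — synonymous.
Synonymous: 2 of 4.

2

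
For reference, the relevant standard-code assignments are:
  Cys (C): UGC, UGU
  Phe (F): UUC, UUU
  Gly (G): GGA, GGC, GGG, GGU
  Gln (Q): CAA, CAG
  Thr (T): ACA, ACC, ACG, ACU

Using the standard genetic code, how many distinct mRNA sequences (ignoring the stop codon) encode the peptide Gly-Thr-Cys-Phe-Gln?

128

Gly: 4 codons.
Thr: 4 codons.
Cys: 2 codons.
Phe: 2 codons.
Gln: 2 codons.
4 × 4 × 2 × 2 × 2 = 128.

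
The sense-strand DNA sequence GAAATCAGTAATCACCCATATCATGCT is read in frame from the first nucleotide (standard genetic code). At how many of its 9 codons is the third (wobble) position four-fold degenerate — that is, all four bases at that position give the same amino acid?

2

Codon 1 GAA (Glu): third position 2-fold.
Codon 2 ATC (Ile): third position 3-fold.
Codon 3 AGT (Ser): third position 2-fold.
Codon 4 AAT (Asn): third position 2-fold.
Codon 5 CAC (His): third position 2-fold.
Codon 6 CCA (Pro): third position 4-fold.
Codon 7 TAT (Tyr): third position 2-fold.
Codon 8 CAT (His): third position 2-fold.
Codon 9 GCT (Ala): third position 4-fold.
Four-fold degenerate third positions: 2.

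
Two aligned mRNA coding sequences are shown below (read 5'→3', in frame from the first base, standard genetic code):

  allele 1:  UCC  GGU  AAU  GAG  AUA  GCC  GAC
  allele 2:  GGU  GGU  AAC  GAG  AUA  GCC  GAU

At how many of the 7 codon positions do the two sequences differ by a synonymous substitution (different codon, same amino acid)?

Codon 1: UCC Ser / GGU Gly — nonsynonymous.
Codon 2: GGU Gly / GGU Gly — identical.
Codon 3: AAU Asn / AAC Asn — synonymous.
Codon 4: GAG Glu / GAG Glu — identical.
Codon 5: AUA Ile / AUA Ile — identical.
Codon 6: GCC Ala / GCC Ala — identical.
Codon 7: GAC Asp / GAU Asp — synonymous.
Synonymous differences: 2.

2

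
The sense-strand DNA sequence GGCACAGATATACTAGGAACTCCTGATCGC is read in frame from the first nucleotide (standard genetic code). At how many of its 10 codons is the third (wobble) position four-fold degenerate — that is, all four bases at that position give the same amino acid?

7

Codon 1 GGC (Gly): third position 4-fold.
Codon 2 ACA (Thr): third position 4-fold.
Codon 3 GAT (Asp): third position 2-fold.
Codon 4 ATA (Ile): third position 3-fold.
Codon 5 CTA (Leu): third position 4-fold.
Codon 6 GGA (Gly): third position 4-fold.
Codon 7 ACT (Thr): third position 4-fold.
Codon 8 CCT (Pro): third position 4-fold.
Codon 9 GAT (Asp): third position 2-fold.
Codon 10 CGC (Arg): third position 4-fold.
Four-fold degenerate third positions: 7.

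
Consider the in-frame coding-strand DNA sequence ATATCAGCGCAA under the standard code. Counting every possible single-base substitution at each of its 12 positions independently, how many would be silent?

9

Codon 1 (ATA, Ile): 2 synonymous substitutions.
Codon 2 (TCA, Ser): 3 synonymous substitutions.
Codon 3 (GCG, Ala): 3 synonymous substitutions.
Codon 4 (CAA, Gln): 1 synonymous substitution.
Total: 2 + 3 + 3 + 1 = 9.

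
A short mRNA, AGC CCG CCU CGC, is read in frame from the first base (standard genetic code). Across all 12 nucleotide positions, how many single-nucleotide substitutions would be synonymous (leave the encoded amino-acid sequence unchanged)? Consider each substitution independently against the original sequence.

Codon 1 (AGC, Ser): 1 synonymous substitution.
Codon 2 (CCG, Pro): 3 synonymous substitutions.
Codon 3 (CCU, Pro): 3 synonymous substitutions.
Codon 4 (CGC, Arg): 3 synonymous substitutions.
Total: 1 + 3 + 3 + 3 = 10.

10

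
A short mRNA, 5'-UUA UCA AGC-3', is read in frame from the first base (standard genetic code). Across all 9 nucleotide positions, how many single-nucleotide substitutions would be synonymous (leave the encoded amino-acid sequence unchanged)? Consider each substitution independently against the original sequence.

Codon 1 (UUA, Leu): 2 synonymous substitutions.
Codon 2 (UCA, Ser): 3 synonymous substitutions.
Codon 3 (AGC, Ser): 1 synonymous substitution.
Total: 2 + 3 + 1 = 6.

6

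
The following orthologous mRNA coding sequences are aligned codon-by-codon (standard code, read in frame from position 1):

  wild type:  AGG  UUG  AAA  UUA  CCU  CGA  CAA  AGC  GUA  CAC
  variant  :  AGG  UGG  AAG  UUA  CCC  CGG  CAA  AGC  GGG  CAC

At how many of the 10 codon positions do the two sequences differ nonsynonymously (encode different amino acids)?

Codon 1: AGG Arg / AGG Arg — identical.
Codon 2: UUG Leu / UGG Trp — nonsynonymous.
Codon 3: AAA Lys / AAG Lys — synonymous.
Codon 4: UUA Leu / UUA Leu — identical.
Codon 5: CCU Pro / CCC Pro — synonymous.
Codon 6: CGA Arg / CGG Arg — synonymous.
Codon 7: CAA Gln / CAA Gln — identical.
Codon 8: AGC Ser / AGC Ser — identical.
Codon 9: GUA Val / GGG Gly — nonsynonymous.
Codon 10: CAC His / CAC His — identical.
Nonsynonymous differences: 2.

2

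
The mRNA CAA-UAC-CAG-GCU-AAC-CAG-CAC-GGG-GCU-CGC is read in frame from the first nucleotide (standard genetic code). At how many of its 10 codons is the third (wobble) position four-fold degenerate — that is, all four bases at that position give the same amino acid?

Codon 1 CAA (Gln): third position 2-fold.
Codon 2 UAC (Tyr): third position 2-fold.
Codon 3 CAG (Gln): third position 2-fold.
Codon 4 GCU (Ala): third position 4-fold.
Codon 5 AAC (Asn): third position 2-fold.
Codon 6 CAG (Gln): third position 2-fold.
Codon 7 CAC (His): third position 2-fold.
Codon 8 GGG (Gly): third position 4-fold.
Codon 9 GCU (Ala): third position 4-fold.
Codon 10 CGC (Arg): third position 4-fold.
Four-fold degenerate third positions: 4.

4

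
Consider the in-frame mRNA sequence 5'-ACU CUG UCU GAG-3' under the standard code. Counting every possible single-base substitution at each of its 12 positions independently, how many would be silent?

Codon 1 (ACU, Thr): 3 synonymous substitutions.
Codon 2 (CUG, Leu): 4 synonymous substitutions.
Codon 3 (UCU, Ser): 3 synonymous substitutions.
Codon 4 (GAG, Glu): 1 synonymous substitution.
Total: 3 + 4 + 3 + 1 = 11.

11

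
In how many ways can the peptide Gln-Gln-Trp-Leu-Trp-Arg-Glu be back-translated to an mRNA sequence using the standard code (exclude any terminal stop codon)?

288

Gln: 2 codons.
Gln: 2 codons.
Trp: 1 codon.
Leu: 6 codons.
Trp: 1 codon.
Arg: 6 codons.
Glu: 2 codons.
2 × 2 × 1 × 6 × 1 × 6 × 2 = 288.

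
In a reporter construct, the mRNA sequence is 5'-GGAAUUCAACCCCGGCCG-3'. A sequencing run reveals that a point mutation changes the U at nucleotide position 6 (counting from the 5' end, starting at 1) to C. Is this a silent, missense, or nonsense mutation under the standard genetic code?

silent

Position 6 falls in codon 2: AUU → Ile.
After the substitution the codon is AUC → Ile.
Both encode Ile, so the change is synonymous.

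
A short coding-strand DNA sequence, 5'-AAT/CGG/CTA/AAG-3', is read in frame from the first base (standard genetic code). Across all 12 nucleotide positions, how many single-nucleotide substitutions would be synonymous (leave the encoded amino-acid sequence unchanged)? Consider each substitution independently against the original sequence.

Codon 1 (AAT, Asn): 1 synonymous substitution.
Codon 2 (CGG, Arg): 4 synonymous substitutions.
Codon 3 (CTA, Leu): 4 synonymous substitutions.
Codon 4 (AAG, Lys): 1 synonymous substitution.
Total: 1 + 4 + 4 + 1 = 10.

10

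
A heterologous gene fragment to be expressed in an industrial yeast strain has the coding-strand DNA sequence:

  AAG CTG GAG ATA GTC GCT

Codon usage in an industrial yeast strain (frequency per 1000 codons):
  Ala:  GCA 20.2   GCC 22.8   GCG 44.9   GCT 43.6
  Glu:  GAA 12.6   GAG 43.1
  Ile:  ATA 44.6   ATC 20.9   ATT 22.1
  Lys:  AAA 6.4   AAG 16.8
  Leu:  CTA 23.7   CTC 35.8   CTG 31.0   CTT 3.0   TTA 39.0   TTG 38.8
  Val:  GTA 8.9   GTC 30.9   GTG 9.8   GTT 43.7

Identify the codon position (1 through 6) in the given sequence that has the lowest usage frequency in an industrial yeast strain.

Codon 1 AAG (Lys): 16.8 per 1000.
Codon 2 CTG (Leu): 31.0 per 1000.
Codon 3 GAG (Glu): 43.1 per 1000.
Codon 4 ATA (Ile): 44.6 per 1000.
Codon 5 GTC (Val): 30.9 per 1000.
Codon 6 GCT (Ala): 43.6 per 1000.
Lowest frequency is 16.8 at codon 1.

1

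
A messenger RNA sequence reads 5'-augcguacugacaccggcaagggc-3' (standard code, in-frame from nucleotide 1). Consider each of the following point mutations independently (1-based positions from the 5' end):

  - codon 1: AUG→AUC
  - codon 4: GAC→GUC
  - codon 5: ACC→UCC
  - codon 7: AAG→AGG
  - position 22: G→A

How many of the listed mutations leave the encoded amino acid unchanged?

0

Codon 1: AUG (Met) → AUC (Ile) — missense.
Codon 4: GAC (Asp) → GUC (Val) — missense.
Codon 5: ACC (Thr) → UCC (Ser) — missense.
Codon 7: AAG (Lys) → AGG (Arg) — missense.
Codon 8: GGC (Gly) → AGC (Ser) — missense.
Synonymous: 0 of 5.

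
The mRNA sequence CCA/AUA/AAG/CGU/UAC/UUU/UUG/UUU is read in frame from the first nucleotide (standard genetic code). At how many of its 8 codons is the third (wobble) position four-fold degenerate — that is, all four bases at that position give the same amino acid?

Codon 1 CCA (Pro): third position 4-fold.
Codon 2 AUA (Ile): third position 3-fold.
Codon 3 AAG (Lys): third position 2-fold.
Codon 4 CGU (Arg): third position 4-fold.
Codon 5 UAC (Tyr): third position 2-fold.
Codon 6 UUU (Phe): third position 2-fold.
Codon 7 UUG (Leu): third position 2-fold.
Codon 8 UUU (Phe): third position 2-fold.
Four-fold degenerate third positions: 2.

2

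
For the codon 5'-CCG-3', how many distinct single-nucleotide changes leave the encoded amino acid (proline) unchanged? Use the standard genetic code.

3

Position 1: none → 0 synonymous.
Position 2: none → 0 synonymous.
Position 3: CCT, CCC, CCA → 3 synonymous.
Total: 0 + 0 + 3 = 3.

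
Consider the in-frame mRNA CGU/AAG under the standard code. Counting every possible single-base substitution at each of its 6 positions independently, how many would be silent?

Codon 1 (CGU, Arg): 3 synonymous substitutions.
Codon 2 (AAG, Lys): 1 synonymous substitution.
Total: 3 + 1 = 4.

4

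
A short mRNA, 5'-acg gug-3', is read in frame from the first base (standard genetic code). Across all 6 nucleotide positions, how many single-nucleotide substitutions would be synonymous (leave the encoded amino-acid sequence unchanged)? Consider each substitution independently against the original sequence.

6

Codon 1 (ACG, Thr): 3 synonymous substitutions.
Codon 2 (GUG, Val): 3 synonymous substitutions.
Total: 3 + 3 = 6.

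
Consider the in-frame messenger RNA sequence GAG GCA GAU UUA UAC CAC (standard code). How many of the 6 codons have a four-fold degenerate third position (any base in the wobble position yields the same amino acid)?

1

Codon 1 GAG (Glu): third position 2-fold.
Codon 2 GCA (Ala): third position 4-fold.
Codon 3 GAU (Asp): third position 2-fold.
Codon 4 UUA (Leu): third position 2-fold.
Codon 5 UAC (Tyr): third position 2-fold.
Codon 6 CAC (His): third position 2-fold.
Four-fold degenerate third positions: 1.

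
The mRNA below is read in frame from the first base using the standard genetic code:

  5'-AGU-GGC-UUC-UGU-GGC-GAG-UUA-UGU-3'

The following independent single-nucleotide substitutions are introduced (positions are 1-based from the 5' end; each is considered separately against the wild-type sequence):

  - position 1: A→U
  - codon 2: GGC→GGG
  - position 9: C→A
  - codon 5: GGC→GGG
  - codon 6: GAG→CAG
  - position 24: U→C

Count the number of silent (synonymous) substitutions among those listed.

Codon 1: AGU (Ser) → UGU (Cys) — missense.
Codon 2: GGC (Gly) → GGG (Gly) — synonymous.
Codon 3: UUC (Phe) → UUA (Leu) — missense.
Codon 5: GGC (Gly) → GGG (Gly) — synonymous.
Codon 6: GAG (Glu) → CAG (Gln) — missense.
Codon 8: UGU (Cys) → UGC (Cys) — synonymous.
Synonymous: 3 of 6.

3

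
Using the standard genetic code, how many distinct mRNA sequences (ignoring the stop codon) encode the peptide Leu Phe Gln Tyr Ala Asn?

384

Leu: 6 codons.
Phe: 2 codons.
Gln: 2 codons.
Tyr: 2 codons.
Ala: 4 codons.
Asn: 2 codons.
6 × 2 × 2 × 2 × 4 × 2 = 384.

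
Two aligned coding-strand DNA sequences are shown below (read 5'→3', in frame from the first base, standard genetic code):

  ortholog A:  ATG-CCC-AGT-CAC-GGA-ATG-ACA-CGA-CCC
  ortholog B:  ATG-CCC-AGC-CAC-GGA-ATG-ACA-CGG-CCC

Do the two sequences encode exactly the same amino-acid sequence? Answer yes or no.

yes

Codon 1: ATG Met / ATG Met — identical.
Codon 2: CCC Pro / CCC Pro — identical.
Codon 3: AGT Ser / AGC Ser — synonymous.
Codon 4: CAC His / CAC His — identical.
Codon 5: GGA Gly / GGA Gly — identical.
Codon 6: ATG Met / ATG Met — identical.
Codon 7: ACA Thr / ACA Thr — identical.
Codon 8: CGA Arg / CGG Arg — synonymous.
Codon 9: CCC Pro / CCC Pro — identical.
Nonsynonymous differences: 0 → same protein.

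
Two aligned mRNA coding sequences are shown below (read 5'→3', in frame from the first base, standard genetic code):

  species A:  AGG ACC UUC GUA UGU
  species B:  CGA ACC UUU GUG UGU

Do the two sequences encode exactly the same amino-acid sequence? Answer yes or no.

Codon 1: AGG Arg / CGA Arg — synonymous.
Codon 2: ACC Thr / ACC Thr — identical.
Codon 3: UUC Phe / UUU Phe — synonymous.
Codon 4: GUA Val / GUG Val — synonymous.
Codon 5: UGU Cys / UGU Cys — identical.
Nonsynonymous differences: 0 → same protein.

yes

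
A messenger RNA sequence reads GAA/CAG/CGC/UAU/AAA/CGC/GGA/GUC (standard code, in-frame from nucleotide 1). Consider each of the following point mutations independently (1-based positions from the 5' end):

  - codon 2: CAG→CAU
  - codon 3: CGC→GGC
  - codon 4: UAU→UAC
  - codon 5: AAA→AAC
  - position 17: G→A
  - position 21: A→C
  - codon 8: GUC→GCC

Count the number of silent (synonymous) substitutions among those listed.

Codon 2: CAG (Gln) → CAU (His) — missense.
Codon 3: CGC (Arg) → GGC (Gly) — missense.
Codon 4: UAU (Tyr) → UAC (Tyr) — synonymous.
Codon 5: AAA (Lys) → AAC (Asn) — missense.
Codon 6: CGC (Arg) → CAC (His) — missense.
Codon 7: GGA (Gly) → GGC (Gly) — synonymous.
Codon 8: GUC (Val) → GCC (Ala) — missense.
Synonymous: 2 of 7.

2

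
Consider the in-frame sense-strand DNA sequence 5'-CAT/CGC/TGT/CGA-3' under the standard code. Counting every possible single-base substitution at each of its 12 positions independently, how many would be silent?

Codon 1 (CAT, His): 1 synonymous substitution.
Codon 2 (CGC, Arg): 3 synonymous substitutions.
Codon 3 (TGT, Cys): 1 synonymous substitution.
Codon 4 (CGA, Arg): 4 synonymous substitutions.
Total: 1 + 3 + 1 + 4 = 9.

9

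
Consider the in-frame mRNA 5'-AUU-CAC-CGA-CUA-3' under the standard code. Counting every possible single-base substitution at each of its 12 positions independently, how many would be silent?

Codon 1 (AUU, Ile): 2 synonymous substitutions.
Codon 2 (CAC, His): 1 synonymous substitution.
Codon 3 (CGA, Arg): 4 synonymous substitutions.
Codon 4 (CUA, Leu): 4 synonymous substitutions.
Total: 2 + 1 + 4 + 4 = 11.

11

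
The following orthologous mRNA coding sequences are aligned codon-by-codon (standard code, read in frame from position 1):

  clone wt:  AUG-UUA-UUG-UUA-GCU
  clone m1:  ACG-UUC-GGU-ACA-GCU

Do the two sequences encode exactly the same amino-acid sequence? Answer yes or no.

Codon 1: AUG Met / ACG Thr — nonsynonymous.
Codon 2: UUA Leu / UUC Phe — nonsynonymous.
Codon 3: UUG Leu / GGU Gly — nonsynonymous.
Codon 4: UUA Leu / ACA Thr — nonsynonymous.
Codon 5: GCU Ala / GCU Ala — identical.
Nonsynonymous differences: 4 → different protein.

no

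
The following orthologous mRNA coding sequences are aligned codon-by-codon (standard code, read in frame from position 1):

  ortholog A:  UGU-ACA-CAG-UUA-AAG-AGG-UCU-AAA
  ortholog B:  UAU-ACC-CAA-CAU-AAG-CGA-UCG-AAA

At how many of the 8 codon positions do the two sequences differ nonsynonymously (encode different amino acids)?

Codon 1: UGU Cys / UAU Tyr — nonsynonymous.
Codon 2: ACA Thr / ACC Thr — synonymous.
Codon 3: CAG Gln / CAA Gln — synonymous.
Codon 4: UUA Leu / CAU His — nonsynonymous.
Codon 5: AAG Lys / AAG Lys — identical.
Codon 6: AGG Arg / CGA Arg — synonymous.
Codon 7: UCU Ser / UCG Ser — synonymous.
Codon 8: AAA Lys / AAA Lys — identical.
Nonsynonymous differences: 2.

2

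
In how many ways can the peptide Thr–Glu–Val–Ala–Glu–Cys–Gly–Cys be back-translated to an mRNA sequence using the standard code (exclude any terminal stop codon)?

Thr: 4 codons.
Glu: 2 codons.
Val: 4 codons.
Ala: 4 codons.
Glu: 2 codons.
Cys: 2 codons.
Gly: 4 codons.
Cys: 2 codons.
4 × 2 × 4 × 4 × 2 × 2 × 4 × 2 = 4096.

4096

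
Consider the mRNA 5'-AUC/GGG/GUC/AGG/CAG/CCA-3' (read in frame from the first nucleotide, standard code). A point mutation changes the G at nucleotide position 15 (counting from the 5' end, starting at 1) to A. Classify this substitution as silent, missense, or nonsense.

silent

Position 15 falls in codon 5: CAG → Gln.
After the substitution the codon is CAA → Gln.
Both encode Gln, so the change is synonymous.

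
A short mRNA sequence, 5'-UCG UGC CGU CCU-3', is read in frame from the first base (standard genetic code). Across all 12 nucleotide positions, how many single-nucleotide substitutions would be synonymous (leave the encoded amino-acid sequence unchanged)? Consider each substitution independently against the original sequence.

10

Codon 1 (UCG, Ser): 3 synonymous substitutions.
Codon 2 (UGC, Cys): 1 synonymous substitution.
Codon 3 (CGU, Arg): 3 synonymous substitutions.
Codon 4 (CCU, Pro): 3 synonymous substitutions.
Total: 3 + 1 + 3 + 3 = 10.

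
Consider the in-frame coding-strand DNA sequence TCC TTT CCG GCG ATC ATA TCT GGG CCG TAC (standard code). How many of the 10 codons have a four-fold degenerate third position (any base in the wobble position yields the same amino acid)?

Codon 1 TCC (Ser): third position 4-fold.
Codon 2 TTT (Phe): third position 2-fold.
Codon 3 CCG (Pro): third position 4-fold.
Codon 4 GCG (Ala): third position 4-fold.
Codon 5 ATC (Ile): third position 3-fold.
Codon 6 ATA (Ile): third position 3-fold.
Codon 7 TCT (Ser): third position 4-fold.
Codon 8 GGG (Gly): third position 4-fold.
Codon 9 CCG (Pro): third position 4-fold.
Codon 10 TAC (Tyr): third position 2-fold.
Four-fold degenerate third positions: 6.

6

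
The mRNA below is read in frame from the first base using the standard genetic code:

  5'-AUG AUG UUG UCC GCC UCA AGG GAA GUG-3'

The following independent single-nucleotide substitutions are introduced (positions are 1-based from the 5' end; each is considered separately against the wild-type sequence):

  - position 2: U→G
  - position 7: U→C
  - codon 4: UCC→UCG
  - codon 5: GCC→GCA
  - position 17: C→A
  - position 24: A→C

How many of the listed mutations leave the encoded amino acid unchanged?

Codon 1: AUG (Met) → AGG (Arg) — missense.
Codon 3: UUG (Leu) → CUG (Leu) — synonymous.
Codon 4: UCC (Ser) → UCG (Ser) — synonymous.
Codon 5: GCC (Ala) → GCA (Ala) — synonymous.
Codon 6: UCA (Ser) → UAA (Stop) — nonsense.
Codon 8: GAA (Glu) → GAC (Asp) — missense.
Synonymous: 3 of 6.

3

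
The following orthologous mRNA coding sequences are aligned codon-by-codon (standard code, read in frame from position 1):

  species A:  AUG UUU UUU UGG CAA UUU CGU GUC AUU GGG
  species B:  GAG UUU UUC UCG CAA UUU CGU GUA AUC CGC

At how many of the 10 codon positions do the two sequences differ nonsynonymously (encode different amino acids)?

3

Codon 1: AUG Met / GAG Glu — nonsynonymous.
Codon 2: UUU Phe / UUU Phe — identical.
Codon 3: UUU Phe / UUC Phe — synonymous.
Codon 4: UGG Trp / UCG Ser — nonsynonymous.
Codon 5: CAA Gln / CAA Gln — identical.
Codon 6: UUU Phe / UUU Phe — identical.
Codon 7: CGU Arg / CGU Arg — identical.
Codon 8: GUC Val / GUA Val — synonymous.
Codon 9: AUU Ile / AUC Ile — synonymous.
Codon 10: GGG Gly / CGC Arg — nonsynonymous.
Nonsynonymous differences: 3.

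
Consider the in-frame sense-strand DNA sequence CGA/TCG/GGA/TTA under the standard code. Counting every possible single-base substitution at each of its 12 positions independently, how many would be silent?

12

Codon 1 (CGA, Arg): 4 synonymous substitutions.
Codon 2 (TCG, Ser): 3 synonymous substitutions.
Codon 3 (GGA, Gly): 3 synonymous substitutions.
Codon 4 (TTA, Leu): 2 synonymous substitutions.
Total: 4 + 3 + 3 + 2 = 12.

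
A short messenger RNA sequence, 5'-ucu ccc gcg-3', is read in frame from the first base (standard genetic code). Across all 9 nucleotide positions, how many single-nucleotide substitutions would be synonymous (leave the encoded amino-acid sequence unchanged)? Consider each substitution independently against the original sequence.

Codon 1 (UCU, Ser): 3 synonymous substitutions.
Codon 2 (CCC, Pro): 3 synonymous substitutions.
Codon 3 (GCG, Ala): 3 synonymous substitutions.
Total: 3 + 3 + 3 = 9.

9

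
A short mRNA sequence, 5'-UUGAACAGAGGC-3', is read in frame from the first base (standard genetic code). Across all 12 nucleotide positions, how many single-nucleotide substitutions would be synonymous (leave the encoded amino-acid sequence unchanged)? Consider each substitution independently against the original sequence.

8

Codon 1 (UUG, Leu): 2 synonymous substitutions.
Codon 2 (AAC, Asn): 1 synonymous substitution.
Codon 3 (AGA, Arg): 2 synonymous substitutions.
Codon 4 (GGC, Gly): 3 synonymous substitutions.
Total: 2 + 1 + 2 + 3 = 8.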